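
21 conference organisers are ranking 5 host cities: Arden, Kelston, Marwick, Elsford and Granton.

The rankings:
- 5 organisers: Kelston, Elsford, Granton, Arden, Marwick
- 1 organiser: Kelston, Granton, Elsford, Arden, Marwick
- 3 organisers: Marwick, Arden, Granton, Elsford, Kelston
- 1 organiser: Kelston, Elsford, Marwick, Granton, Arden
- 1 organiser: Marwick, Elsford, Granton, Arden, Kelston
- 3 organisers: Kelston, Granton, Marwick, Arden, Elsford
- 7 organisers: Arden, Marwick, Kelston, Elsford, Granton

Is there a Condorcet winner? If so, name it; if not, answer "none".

none

Head-to-head results (21 organisers):
Arden vs Kelston: Arden is ranked higher on 3+1+7 = 11 ballots, Kelston on 10. Arden wins 11–10.
Arden vs Marwick: Arden is ranked higher on 5+1+7 = 13 ballots, Marwick on 8. Arden wins 13–8.
Arden vs Elsford: 13 to 8, Arden.
Arden vs Granton: Arden preferred on 3+7 = 10 ballots; Granton wins 11–10.
Kelston vs Marwick: 5+1+1+3 = 10 for Kelston, 11 for Marwick — Marwick by 11–10.
Kelston vs Elsford: 17 to 4, Kelston.
Kelston vs Granton: 17 to 4, Kelston.
Marwick vs Elsford: 14 to 7, Marwick.
Marwick vs Granton: 3+1+1+7 = 12 for Marwick, 9 for Granton — Marwick by 12–9.
Elsford vs Granton: 5+1+1+7 = 14 for Elsford, 7 for Granton — Elsford by 14–7.
No city is unbeaten: Arden loses to Granton; Kelston loses to Arden; Marwick loses to Arden; Elsford loses to Arden; Granton loses to Kelston. In particular Arden → Kelston → Granton → Arden is a majority cycle — no Condorcet winner exists.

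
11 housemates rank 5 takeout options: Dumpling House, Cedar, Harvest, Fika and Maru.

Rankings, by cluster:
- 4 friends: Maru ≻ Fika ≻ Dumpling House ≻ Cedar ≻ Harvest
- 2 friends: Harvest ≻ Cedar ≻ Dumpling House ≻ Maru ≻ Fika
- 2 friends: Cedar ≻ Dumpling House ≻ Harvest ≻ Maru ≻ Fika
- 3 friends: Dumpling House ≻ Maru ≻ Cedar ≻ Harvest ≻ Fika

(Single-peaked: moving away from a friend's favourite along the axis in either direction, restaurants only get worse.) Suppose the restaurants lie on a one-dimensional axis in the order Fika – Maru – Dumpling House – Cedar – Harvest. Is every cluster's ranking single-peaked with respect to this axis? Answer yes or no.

yes

Axis positions: Fika=1, Maru=2, Dumpling House=3, Cedar=4, Harvest=5.
Cluster 1 (peak Maru at position 2): ranking walks positions 2-1-3-4-5, expanding outward from the peak — single-peaked.
Cluster 2 (peak Harvest at position 5): ranking walks positions 5-4-3-2-1, expanding outward from the peak — single-peaked.
Cluster 3 (peak Cedar at position 4): ranking walks positions 4-3-5-2-1, expanding outward from the peak — single-peaked.
Cluster 4 (peak Dumpling House at position 3): ranking walks positions 3-2-4-5-1, expanding outward from the peak — single-peaked.
Every ranking is single-peaked on this axis.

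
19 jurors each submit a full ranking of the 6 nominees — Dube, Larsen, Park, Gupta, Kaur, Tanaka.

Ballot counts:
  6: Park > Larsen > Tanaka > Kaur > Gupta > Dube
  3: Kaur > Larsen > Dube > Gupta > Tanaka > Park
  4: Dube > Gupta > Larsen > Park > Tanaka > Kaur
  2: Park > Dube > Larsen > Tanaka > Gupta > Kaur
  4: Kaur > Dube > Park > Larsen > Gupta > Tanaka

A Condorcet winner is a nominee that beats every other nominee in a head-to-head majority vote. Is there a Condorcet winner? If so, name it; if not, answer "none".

Pairwise majorities:
Dube vs Larsen: Dube wins 10–9.
Dube vs Park: Dube wins 11–8.
Dube–Gupta: Dube 13–6.
Dube vs Kaur: Kaur, 13–6.
Dube–Tanaka: Dube 13–6.
Larsen vs Park: Park wins 12–7.
Larsen–Gupta: Larsen 15–4.
Larsen–Kaur: Larsen 12–7.
Larsen vs Tanaka: Larsen, 19–0.
Park vs Gupta: Park wins 12–7.
Park vs Kaur: Park wins 12–7.
Park–Tanaka: Park 16–3.
Gupta vs Kaur: Kaur, 13–6.
Gupta vs Tanaka: Gupta, 11–8.
Kaur vs Tanaka: Tanaka, 12–7.
No nominee is unbeaten: Dube loses to Kaur; Larsen loses to Dube; Park loses to Dube; Gupta loses to Dube; Kaur loses to Larsen; Tanaka loses to Dube. In particular Dube > Larsen > Kaur > Dube is a majority cycle — no Condorcet winner exists.

none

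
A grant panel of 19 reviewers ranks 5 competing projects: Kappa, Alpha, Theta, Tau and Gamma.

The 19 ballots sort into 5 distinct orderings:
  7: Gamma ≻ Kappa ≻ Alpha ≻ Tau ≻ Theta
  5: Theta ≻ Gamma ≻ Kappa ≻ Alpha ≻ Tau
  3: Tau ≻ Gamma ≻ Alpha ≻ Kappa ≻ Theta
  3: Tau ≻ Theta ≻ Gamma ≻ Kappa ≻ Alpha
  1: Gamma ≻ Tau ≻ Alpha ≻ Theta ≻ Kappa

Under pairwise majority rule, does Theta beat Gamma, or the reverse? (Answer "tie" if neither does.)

Gamma

Ballots ranking Theta above Gamma: 5 + 3 = 8.
Ballots ranking Gamma above Theta: 19 − 8 = 11.
Gamma wins the head-to-head 11–8.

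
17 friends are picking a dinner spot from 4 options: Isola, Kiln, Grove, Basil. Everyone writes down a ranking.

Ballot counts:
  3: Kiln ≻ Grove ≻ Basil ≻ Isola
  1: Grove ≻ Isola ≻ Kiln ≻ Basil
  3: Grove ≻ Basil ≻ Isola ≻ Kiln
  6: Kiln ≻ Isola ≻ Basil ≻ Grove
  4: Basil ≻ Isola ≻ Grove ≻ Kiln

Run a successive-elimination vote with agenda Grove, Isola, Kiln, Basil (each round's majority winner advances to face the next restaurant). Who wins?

Round 1: Grove vs Isola — 7–10, Isola advances.
Round 2: Isola vs Kiln — 8–9, Kiln advances.
Round 3: Kiln vs Basil — 10–7, Kiln advances.
The agenda winner is Kiln.

Kiln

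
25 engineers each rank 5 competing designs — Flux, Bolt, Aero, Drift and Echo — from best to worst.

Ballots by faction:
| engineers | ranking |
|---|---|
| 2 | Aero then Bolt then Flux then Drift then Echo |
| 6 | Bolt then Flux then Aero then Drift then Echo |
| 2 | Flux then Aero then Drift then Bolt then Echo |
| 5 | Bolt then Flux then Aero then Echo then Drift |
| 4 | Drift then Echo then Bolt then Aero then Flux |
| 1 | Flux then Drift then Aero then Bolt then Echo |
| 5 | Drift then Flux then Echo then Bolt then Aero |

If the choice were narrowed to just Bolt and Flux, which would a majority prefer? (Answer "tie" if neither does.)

Ballots ranking Bolt above Flux: 2 + 6 + 5 + 4 = 17.
Ballots ranking Flux above Bolt: 25 − 17 = 8.
Bolt wins the head-to-head 17–8.

Bolt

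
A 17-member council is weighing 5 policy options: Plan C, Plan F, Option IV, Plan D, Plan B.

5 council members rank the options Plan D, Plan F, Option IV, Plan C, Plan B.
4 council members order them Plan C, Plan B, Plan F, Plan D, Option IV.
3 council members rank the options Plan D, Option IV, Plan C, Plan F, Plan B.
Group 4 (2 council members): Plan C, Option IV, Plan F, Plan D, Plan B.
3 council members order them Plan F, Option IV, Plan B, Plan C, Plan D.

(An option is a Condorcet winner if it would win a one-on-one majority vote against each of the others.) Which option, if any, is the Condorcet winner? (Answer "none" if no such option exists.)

none

Check each pair by majority over 17 ballots:
Plan C vs Plan F: Plan C is ranked higher on 4+3+2 = 9 ballots, Plan F on 8. Plan C wins 9–8.
Plan C vs Option IV: Plan C is ranked higher on 4+2 = 6 ballots, Option IV on 11. Option IV wins 11–6.
Plan C vs Plan D: 9 to 8, Plan C.
Plan C vs Plan B: Plan C preferred on 5+4+3+2 = 14 ballots; Plan C wins 14–3.
Plan F vs Option IV: Plan F is ranked higher on 5+4+3 = 12 ballots, Option IV on 5. Plan F wins 12–5.
Plan F vs Plan D: Plan F preferred on 4+2+3 = 9 ballots; Plan F wins 9–8.
Plan F vs Plan B: 5+3+2+3 = 13 for Plan F, 4 for Plan B — Plan F by 13–4.
Option IV vs Plan D: 2+3 = 5 for Option IV, 12 for Plan D — Plan D by 12–5.
Option IV vs Plan B: Option IV preferred on 5+3+2+3 = 13 ballots; Option IV wins 13–4.
Plan D vs Plan B: 5+3+2 = 10 for Plan D, 7 for Plan B — Plan D by 10–7.
Every option loses at least once (Plan C loses to Option IV; Plan F loses to Plan C; Option IV loses to Plan F; Plan D loses to Plan C; Plan B loses to Plan C). The majority relation contains the cycle Plan C > Plan F > Option IV > Plan C, so there is no Condorcet winner.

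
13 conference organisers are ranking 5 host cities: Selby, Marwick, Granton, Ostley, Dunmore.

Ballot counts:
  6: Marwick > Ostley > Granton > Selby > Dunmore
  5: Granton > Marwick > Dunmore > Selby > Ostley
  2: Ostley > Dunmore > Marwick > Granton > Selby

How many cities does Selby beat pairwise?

Selby against each rival (13 organisers):
Selby vs Marwick: Selby is ranked higher on 0 ballots, Marwick on 13. Marwick wins 13–0.
Selby–Granton: Granton 13–0.
Selby–Ostley: Ostley 8–5.
Selby–Dunmore: Dunmore 7–6.
Selby beats no one; loses to Marwick, Granton, Ostley, Dunmore — 0 pairwise wins.

0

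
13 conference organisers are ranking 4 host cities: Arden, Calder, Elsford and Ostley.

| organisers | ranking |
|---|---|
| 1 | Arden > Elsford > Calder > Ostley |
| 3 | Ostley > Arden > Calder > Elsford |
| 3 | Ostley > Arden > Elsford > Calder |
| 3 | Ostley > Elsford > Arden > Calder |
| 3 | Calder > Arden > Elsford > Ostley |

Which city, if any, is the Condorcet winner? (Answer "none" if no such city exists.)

Pairwise majorities:
Arden vs Calder: Arden preferred on 1+3+3+3 = 10 ballots; Arden wins 10–3.
Arden vs Elsford: 10 to 3, Arden.
Arden vs Ostley: Arden is ranked higher on 1+3 = 4 ballots, Ostley on 9. Ostley wins 9–4.
Calder vs Elsford: 3+3 = 6 for Calder, 7 for Elsford — Elsford by 7–6.
Calder vs Ostley: 4 to 9, Ostley.
Elsford vs Ostley: 4 to 9, Ostley.
Ostley defeats every rival head-to-head and is the Condorcet winner.

Ostley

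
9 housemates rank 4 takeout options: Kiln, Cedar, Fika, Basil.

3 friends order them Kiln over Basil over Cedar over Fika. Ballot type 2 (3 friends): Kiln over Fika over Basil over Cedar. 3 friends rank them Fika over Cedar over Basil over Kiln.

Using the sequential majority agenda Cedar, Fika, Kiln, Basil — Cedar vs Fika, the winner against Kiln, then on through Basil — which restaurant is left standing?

Round 1: Cedar vs Fika — 3–6, Fika advances.
Round 2: Fika vs Kiln — 3–6, Kiln advances.
Round 3: Kiln vs Basil — 6–3, Kiln advances.
The agenda winner is Kiln.

Kiln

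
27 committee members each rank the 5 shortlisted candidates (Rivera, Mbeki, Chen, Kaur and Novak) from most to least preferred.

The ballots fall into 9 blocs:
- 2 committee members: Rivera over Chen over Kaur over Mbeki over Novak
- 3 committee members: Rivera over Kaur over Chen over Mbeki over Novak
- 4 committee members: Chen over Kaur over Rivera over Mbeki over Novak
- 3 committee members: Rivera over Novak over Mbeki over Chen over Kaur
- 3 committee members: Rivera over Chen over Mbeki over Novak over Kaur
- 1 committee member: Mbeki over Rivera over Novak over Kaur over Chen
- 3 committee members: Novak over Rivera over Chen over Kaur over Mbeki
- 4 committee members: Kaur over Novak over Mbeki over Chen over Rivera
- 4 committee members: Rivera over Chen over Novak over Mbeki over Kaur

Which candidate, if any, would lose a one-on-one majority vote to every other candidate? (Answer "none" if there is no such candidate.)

Pairwise majorities:
Rivera vs Mbeki: 22 for Rivera, 5 for Mbeki — Rivera by 22–5.
Rivera vs Chen: Rivera preferred on 19 ballots; Rivera wins 19–8.
Rivera vs Kaur: Rivera preferred on 19 ballots; Rivera wins 19–8.
Rivera–Novak: Rivera 20–7.
Mbeki vs Chen: 8 to 19, Chen.
Mbeki–Kaur: Kaur 16–11.
Mbeki vs Novak: Novak wins 14–13.
Chen vs Kaur: 2+4+3+3+3+4 = 19 for Chen, 8 for Kaur — Chen by 19–8.
Chen–Novak: Chen 16–11.
Kaur vs Novak: Kaur preferred on 2+3+4+4 = 13 ballots; Novak wins 14–13.
Mbeki loses to every other candidate — it is the Condorcet loser.

Mbeki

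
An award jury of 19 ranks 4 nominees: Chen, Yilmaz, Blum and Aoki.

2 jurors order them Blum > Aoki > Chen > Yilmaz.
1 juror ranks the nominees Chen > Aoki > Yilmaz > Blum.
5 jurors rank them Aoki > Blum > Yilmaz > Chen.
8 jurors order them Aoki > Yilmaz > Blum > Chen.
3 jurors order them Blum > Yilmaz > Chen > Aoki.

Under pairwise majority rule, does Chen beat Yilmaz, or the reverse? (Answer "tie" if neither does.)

Ballots ranking Chen above Yilmaz: 2 + 1 = 3.
Ballots ranking Yilmaz above Chen: 19 − 3 = 16.
Yilmaz wins the head-to-head 16–3.

Yilmaz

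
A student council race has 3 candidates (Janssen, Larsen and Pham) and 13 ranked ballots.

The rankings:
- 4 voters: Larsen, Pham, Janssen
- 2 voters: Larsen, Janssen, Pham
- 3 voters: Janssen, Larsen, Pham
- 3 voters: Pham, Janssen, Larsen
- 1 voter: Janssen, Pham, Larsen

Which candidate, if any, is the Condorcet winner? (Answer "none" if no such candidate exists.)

none

Check each pair by majority over 13 ballots:
Janssen vs Larsen: 7 to 6, Janssen.
Janssen vs Pham: 2+3+1 = 6 for Janssen, 7 for Pham — Pham by 7–6.
Larsen vs Pham: 9 to 4, Larsen.
Every candidate loses at least once (Janssen loses to Pham; Larsen loses to Janssen; Pham loses to Larsen). The majority relation contains the cycle Janssen → Larsen → Pham → Janssen, so there is no Condorcet winner.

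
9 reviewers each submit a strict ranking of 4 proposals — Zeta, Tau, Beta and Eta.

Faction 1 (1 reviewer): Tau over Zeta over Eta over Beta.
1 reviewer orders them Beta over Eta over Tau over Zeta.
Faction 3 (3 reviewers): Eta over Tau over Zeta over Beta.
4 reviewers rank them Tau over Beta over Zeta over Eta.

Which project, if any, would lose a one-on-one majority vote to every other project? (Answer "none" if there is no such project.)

Eta

Head-to-head results (9 reviewers):
Zeta–Tau: Tau 9–0.
Zeta vs Beta: Zeta is ranked higher on 1+3 = 4 ballots, Beta on 5. Beta wins 5–4.
Zeta vs Eta: Zeta wins 5–4.
Tau vs Beta: Tau is ranked higher on 1+3+4 = 8 ballots, Beta on 1. Tau wins 8–1.
Tau–Eta: Tau 5–4.
Beta vs Eta: 1+4 = 5 for Beta, 4 for Eta — Beta by 5–4.
Only Eta has no wins; Eta is the Condorcet loser.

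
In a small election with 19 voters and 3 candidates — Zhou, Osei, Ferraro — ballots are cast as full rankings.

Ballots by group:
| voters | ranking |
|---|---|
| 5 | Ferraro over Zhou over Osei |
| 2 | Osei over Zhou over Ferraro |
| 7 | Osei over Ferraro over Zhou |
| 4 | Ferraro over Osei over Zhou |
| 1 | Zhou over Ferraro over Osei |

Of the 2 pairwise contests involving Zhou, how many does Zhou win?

0

Zhou against each rival (19 voters):
Zhou–Osei: Osei 13–6.
Zhou vs Ferraro: Zhou is ranked higher on 2+1 = 3 ballots, Ferraro on 16. Ferraro wins 16–3.
Zhou beats no one; loses to Osei, Ferraro — 0 pairwise wins.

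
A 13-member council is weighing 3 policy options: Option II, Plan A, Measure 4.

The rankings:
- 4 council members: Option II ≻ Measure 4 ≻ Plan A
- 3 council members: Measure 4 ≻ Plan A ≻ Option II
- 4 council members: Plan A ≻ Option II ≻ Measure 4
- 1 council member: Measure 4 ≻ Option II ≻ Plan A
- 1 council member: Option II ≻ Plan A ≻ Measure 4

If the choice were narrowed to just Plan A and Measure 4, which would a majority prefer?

Measure 4

Ballots ranking Plan A above Measure 4: 4 + 1 = 5.
Ballots ranking Measure 4 above Plan A: 13 − 5 = 8.
Measure 4 wins the head-to-head 8–5.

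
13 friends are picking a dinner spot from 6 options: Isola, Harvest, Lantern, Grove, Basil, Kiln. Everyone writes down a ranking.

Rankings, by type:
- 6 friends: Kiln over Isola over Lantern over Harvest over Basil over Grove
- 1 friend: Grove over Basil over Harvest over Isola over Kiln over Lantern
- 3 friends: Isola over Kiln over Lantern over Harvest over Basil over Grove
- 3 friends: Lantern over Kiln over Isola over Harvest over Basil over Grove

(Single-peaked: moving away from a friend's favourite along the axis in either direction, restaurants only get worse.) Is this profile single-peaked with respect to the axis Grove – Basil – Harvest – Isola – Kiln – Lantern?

Axis positions: Grove=1, Basil=2, Harvest=3, Isola=4, Kiln=5, Lantern=6.
Type 1 (peak Kiln at position 5): ranking walks positions 5-4-6-3-2-1, expanding outward from the peak — single-peaked.
Type 2 (peak Grove at position 1): ranking walks positions 1-2-3-4-5-6, expanding outward from the peak — single-peaked.
Type 3 (peak Isola at position 4): ranking walks positions 4-5-6-3-2-1, expanding outward from the peak — single-peaked.
Type 4 (peak Lantern at position 6): ranking walks positions 6-5-4-3-2-1, expanding outward from the peak — single-peaked.
Every ranking is single-peaked on this axis.

yes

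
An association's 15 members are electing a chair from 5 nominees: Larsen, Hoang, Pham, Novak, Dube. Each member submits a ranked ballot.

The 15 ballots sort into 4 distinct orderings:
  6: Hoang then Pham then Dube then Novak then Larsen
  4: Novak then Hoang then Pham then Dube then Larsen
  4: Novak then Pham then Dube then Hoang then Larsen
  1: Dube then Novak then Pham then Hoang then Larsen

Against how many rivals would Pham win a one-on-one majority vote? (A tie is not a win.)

2

Pham against each rival (15 voters):
Pham vs Larsen: 6+4+4+1 = 15 for Pham, 0 for Larsen — Pham by 15–0.
Pham vs Hoang: Pham preferred on 4+1 = 5 ballots; Hoang wins 10–5.
Pham vs Novak: 6 for Pham, 9 for Novak — Novak by 9–6.
Pham vs Dube: 6+4+4 = 14 for Pham, 1 for Dube — Pham by 14–1.
Pham beats Larsen, Dube; loses to Hoang, Novak — 2 pairwise wins.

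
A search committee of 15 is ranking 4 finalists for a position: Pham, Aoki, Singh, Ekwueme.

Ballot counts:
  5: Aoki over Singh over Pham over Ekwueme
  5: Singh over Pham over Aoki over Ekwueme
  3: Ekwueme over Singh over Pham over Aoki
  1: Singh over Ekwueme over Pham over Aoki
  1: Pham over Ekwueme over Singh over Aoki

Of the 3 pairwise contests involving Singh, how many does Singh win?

Singh against each rival (15 committee members):
Singh–Pham: Singh 14–1.
Singh vs Aoki: Singh wins 10–5.
Singh–Ekwueme: Singh 11–4.
Singh beats Pham, Aoki, Ekwueme — 3 pairwise wins.

3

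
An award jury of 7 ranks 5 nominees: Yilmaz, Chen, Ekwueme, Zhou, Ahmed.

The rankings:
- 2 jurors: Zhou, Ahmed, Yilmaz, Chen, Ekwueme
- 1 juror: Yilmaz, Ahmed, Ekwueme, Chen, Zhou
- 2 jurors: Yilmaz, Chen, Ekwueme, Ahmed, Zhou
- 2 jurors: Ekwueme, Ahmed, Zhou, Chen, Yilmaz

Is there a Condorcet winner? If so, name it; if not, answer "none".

none

Head-to-head results (7 jurors):
Yilmaz vs Chen: Yilmaz, 5–2.
Yilmaz vs Ekwueme: Yilmaz wins 5–2.
Yilmaz–Zhou: Zhou 4–3.
Yilmaz vs Ahmed: Ahmed wins 4–3.
Chen vs Ekwueme: Chen wins 4–3.
Chen vs Zhou: Zhou wins 4–3.
Chen vs Ahmed: Ahmed, 5–2.
Ekwueme vs Zhou: Ekwueme, 5–2.
Ekwueme–Ahmed: Ekwueme 4–3.
Zhou–Ahmed: Ahmed 5–2.
No nominee is unbeaten: Yilmaz loses to Zhou; Chen loses to Yilmaz; Ekwueme loses to Yilmaz; Zhou loses to Ekwueme; Ahmed loses to Ekwueme. In particular Yilmaz beats Ekwueme beats Zhou beats Yilmaz is a majority cycle — no Condorcet winner exists.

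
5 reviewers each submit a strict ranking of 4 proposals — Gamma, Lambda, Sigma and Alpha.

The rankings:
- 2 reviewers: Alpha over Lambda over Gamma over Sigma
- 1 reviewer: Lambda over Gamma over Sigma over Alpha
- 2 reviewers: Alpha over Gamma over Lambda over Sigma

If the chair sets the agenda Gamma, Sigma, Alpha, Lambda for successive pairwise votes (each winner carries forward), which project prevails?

Alpha

Round 1: Gamma vs Sigma — 5–0, Gamma advances.
Round 2: Gamma vs Alpha — 1–4, Alpha advances.
Round 3: Alpha vs Lambda — 4–1, Alpha advances.
The agenda winner is Alpha.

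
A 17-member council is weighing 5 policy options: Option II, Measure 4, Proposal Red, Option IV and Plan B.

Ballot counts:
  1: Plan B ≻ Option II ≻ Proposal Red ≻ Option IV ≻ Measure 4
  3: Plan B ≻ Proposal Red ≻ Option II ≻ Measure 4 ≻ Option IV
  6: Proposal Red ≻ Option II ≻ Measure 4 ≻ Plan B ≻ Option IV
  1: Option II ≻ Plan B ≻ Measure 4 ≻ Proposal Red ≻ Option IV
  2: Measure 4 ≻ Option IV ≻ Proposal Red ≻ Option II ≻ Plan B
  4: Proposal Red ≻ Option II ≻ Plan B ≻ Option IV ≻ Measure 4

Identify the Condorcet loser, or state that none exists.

Head-to-head results (17 council members):
Option II–Measure 4: Option II 15–2.
Option II vs Proposal Red: Proposal Red wins 15–2.
Option II vs Option IV: 1+3+6+1+4 = 15 for Option II, 2 for Option IV — Option II by 15–2.
Option II–Plan B: Option II 13–4.
Measure 4 vs Proposal Red: 1+2 = 3 for Measure 4, 14 for Proposal Red — Proposal Red by 14–3.
Measure 4–Option IV: Measure 4 12–5.
Measure 4 vs Plan B: 8 to 9, Plan B.
Proposal Red–Option IV: Proposal Red 15–2.
Proposal Red vs Plan B: Proposal Red is ranked higher on 6+2+4 = 12 ballots, Plan B on 5. Proposal Red wins 12–5.
Option IV vs Plan B: Plan B, 15–2.
Option IV is beaten in every head-to-head and is the Condorcet loser.

Option IV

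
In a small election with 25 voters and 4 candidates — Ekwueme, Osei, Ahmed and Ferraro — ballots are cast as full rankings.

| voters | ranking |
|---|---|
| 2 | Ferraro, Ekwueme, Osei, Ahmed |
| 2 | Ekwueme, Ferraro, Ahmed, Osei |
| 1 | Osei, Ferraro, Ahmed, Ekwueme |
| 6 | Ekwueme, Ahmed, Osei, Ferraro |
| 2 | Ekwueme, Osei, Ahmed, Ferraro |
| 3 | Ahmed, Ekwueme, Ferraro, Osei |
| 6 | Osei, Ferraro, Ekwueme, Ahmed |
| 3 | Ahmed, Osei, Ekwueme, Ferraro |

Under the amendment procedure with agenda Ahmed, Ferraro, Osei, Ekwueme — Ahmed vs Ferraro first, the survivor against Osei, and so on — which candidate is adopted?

Round 1: Ahmed vs Ferraro — 14–11, Ahmed advances.
Round 2: Ahmed vs Osei — 14–11, Ahmed advances.
Round 3: Ahmed vs Ekwueme — 7–18, Ekwueme advances.
Ekwueme survives the agenda.

Ekwueme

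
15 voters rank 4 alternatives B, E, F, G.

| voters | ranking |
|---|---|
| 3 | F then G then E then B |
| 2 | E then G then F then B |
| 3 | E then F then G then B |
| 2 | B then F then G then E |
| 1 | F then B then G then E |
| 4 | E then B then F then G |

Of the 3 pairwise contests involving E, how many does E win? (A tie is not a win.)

3

E against each rival (15 voters):
E–B: E 12–3.
E–F: E 9–6.
E vs G: 2+3+4 = 9 for E, 6 for G — E by 9–6.
E beats B, F, G — 3 pairwise wins.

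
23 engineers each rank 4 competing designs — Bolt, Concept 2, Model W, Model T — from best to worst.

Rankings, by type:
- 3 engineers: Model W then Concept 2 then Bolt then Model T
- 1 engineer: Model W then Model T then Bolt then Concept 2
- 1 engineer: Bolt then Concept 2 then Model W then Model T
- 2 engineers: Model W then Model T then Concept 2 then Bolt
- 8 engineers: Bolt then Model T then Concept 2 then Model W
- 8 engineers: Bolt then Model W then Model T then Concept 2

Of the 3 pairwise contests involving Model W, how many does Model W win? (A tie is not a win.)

Model W against each rival (23 engineers):
Model W–Bolt: Bolt 17–6.
Model W vs Concept 2: Model W, 14–9.
Model W–Model T: Model W 15–8.
Model W beats Concept 2, Model T; loses to Bolt — 2 pairwise wins.

2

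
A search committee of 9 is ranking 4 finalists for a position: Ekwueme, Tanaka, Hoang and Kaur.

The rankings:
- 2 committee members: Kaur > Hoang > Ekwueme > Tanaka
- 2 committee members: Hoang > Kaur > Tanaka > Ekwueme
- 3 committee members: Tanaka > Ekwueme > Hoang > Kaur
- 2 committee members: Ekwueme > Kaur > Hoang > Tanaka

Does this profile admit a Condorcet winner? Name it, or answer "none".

Check each pair by majority over 9 ballots:
Ekwueme vs Tanaka: Ekwueme preferred on 2+2 = 4 ballots; Tanaka wins 5–4.
Ekwueme vs Hoang: 5 to 4, Ekwueme.
Ekwueme vs Kaur: 3+2 = 5 for Ekwueme, 4 for Kaur — Ekwueme by 5–4.
Tanaka vs Hoang: 3 for Tanaka, 6 for Hoang — Hoang by 6–3.
Tanaka vs Kaur: 3 for Tanaka, 6 for Kaur — Kaur by 6–3.
Hoang vs Kaur: Hoang is ranked higher on 2+3 = 5 ballots, Kaur on 4. Hoang wins 5–4.
Every candidate loses at least once (Ekwueme loses to Tanaka; Tanaka loses to Hoang; Hoang loses to Ekwueme; Kaur loses to Ekwueme). The majority relation contains the cycle Ekwueme > Hoang > Tanaka > Ekwueme, so there is no Condorcet winner.

none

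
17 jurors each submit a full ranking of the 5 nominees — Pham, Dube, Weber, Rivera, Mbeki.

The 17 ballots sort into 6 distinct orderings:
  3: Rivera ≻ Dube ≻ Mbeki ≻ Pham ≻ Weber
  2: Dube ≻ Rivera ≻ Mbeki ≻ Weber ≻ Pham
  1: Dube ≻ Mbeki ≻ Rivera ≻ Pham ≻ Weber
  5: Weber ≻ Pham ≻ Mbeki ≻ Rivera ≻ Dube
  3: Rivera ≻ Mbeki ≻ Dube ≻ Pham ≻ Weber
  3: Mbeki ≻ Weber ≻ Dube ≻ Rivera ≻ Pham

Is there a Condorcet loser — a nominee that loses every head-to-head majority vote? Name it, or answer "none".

Pham

Head-to-head results (17 jurors):
Pham vs Dube: Pham is ranked higher on 5 ballots, Dube on 12. Dube wins 12–5.
Pham vs Weber: Weber, 10–7.
Pham vs Rivera: Rivera wins 12–5.
Pham vs Mbeki: 5 to 12, Mbeki.
Dube vs Weber: 3+2+1+3 = 9 for Dube, 8 for Weber — Dube by 9–8.
Dube vs Rivera: Rivera, 11–6.
Dube vs Mbeki: 6 to 11, Mbeki.
Weber vs Rivera: Rivera, 9–8.
Weber vs Mbeki: Weber preferred on 5 ballots; Mbeki wins 12–5.
Rivera vs Mbeki: 3+2+3 = 8 for Rivera, 9 for Mbeki — Mbeki by 9–8.
Pham is beaten in every head-to-head and is the Condorcet loser.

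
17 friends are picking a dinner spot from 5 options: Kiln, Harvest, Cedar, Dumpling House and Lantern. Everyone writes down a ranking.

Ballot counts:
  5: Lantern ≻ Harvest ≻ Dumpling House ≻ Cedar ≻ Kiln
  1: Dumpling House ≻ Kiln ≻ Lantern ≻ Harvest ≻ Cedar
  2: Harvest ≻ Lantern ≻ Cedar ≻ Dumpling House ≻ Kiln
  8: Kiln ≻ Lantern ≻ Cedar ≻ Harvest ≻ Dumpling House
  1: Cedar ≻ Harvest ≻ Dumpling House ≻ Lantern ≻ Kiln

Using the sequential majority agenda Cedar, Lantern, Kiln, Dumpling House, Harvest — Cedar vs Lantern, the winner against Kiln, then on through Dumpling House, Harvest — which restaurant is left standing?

Round 1: Cedar vs Lantern — 1–16, Lantern advances.
Round 2: Lantern vs Kiln — 8–9, Kiln advances.
Round 3: Kiln vs Dumpling House — 8–9, Dumpling House advances.
Round 4: Dumpling House vs Harvest — 1–16, Harvest advances.
Harvest survives the agenda.

Harvest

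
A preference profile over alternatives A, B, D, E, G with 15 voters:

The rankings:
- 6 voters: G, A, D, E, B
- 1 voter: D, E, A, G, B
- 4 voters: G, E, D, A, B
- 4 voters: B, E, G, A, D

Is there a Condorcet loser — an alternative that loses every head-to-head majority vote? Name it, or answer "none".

B

Pairwise majorities:
A vs B: 11 to 4, A.
A vs D: A preferred on 6+4 = 10 ballots; A wins 10–5.
A vs E: E, 9–6.
A–G: G 14–1.
B–D: D 11–4.
B vs E: E, 11–4.
B vs G: B preferred on 4 ballots; G wins 11–4.
D vs E: D preferred on 6+1 = 7 ballots; E wins 8–7.
D vs G: 1 for D, 14 for G — G by 14–1.
E vs G: E preferred on 1+4 = 5 ballots; G wins 10–5.
B loses to every other alternative — it is the Condorcet loser.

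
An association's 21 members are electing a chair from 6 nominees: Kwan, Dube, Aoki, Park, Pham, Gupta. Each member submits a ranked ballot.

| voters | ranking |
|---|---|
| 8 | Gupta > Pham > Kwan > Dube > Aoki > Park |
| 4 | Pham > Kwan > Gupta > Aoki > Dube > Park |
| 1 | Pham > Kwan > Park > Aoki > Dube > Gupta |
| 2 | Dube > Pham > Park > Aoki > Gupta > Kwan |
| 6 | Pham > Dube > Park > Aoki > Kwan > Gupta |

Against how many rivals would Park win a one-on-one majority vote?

Park against each rival (21 voters):
Park vs Kwan: Kwan wins 13–8.
Park vs Dube: 1 to 20, Dube.
Park vs Aoki: Park preferred on 1+2+6 = 9 ballots; Aoki wins 12–9.
Park vs Pham: Pham wins 21–0.
Park vs Gupta: 1+2+6 = 9 for Park, 12 for Gupta — Gupta by 12–9.
Park beats no one; loses to Kwan, Dube, Aoki, Pham, Gupta — 0 pairwise wins.

0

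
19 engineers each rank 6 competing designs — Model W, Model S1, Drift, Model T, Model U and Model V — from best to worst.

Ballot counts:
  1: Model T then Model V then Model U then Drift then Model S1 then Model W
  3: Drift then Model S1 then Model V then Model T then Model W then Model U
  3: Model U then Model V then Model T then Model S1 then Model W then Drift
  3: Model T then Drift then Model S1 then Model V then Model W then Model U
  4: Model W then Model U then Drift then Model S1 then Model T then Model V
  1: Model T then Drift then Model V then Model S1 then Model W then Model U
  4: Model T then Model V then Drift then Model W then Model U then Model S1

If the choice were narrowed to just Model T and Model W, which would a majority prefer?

Model T

Ballots ranking Model T above Model W: 1 + 3 + 3 + 3 + 1 + 4 = 15.
Ballots ranking Model W above Model T: 19 − 15 = 4.
Model T wins the head-to-head 15–4.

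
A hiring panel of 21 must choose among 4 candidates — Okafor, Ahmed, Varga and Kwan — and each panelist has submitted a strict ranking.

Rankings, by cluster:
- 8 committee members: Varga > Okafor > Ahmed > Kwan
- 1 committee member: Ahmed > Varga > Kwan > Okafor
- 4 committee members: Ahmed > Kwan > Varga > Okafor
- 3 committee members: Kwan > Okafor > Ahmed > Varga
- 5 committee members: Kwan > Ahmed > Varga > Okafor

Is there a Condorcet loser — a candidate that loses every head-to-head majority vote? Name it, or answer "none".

Pairwise majorities:
Okafor vs Ahmed: Okafor, 11–10.
Okafor–Varga: Varga 18–3.
Okafor vs Kwan: Okafor preferred on 8 ballots; Kwan wins 13–8.
Ahmed–Varga: Ahmed 13–8.
Ahmed vs Kwan: Ahmed preferred on 8+1+4 = 13 ballots; Ahmed wins 13–8.
Varga vs Kwan: Kwan, 12–9.
Each candidate has at least one pairwise win (Okafor beats Ahmed; Ahmed beats Varga; Varga beats Okafor; Kwan beats Okafor) — no Condorcet loser.

none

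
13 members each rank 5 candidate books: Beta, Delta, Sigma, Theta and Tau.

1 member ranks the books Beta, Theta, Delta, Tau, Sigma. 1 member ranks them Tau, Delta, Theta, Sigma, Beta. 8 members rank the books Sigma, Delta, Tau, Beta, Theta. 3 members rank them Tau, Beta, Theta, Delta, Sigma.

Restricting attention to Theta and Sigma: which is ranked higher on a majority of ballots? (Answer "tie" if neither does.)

Ballots ranking Theta above Sigma: 1 + 1 + 3 = 5.
Ballots ranking Sigma above Theta: 13 − 5 = 8.
Sigma wins the head-to-head 8–5.

Sigma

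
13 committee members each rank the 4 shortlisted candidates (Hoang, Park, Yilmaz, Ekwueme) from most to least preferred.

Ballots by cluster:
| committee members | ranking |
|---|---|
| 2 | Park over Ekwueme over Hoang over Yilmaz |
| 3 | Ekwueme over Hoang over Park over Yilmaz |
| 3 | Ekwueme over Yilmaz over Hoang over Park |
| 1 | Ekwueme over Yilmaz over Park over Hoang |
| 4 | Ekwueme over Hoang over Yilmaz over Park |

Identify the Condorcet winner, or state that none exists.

Check each pair by majority over 13 ballots:
Hoang vs Park: Hoang is ranked higher on 3+3+4 = 10 ballots, Park on 3. Hoang wins 10–3.
Hoang vs Yilmaz: 2+3+4 = 9 for Hoang, 4 for Yilmaz — Hoang by 9–4.
Hoang vs Ekwueme: 0 for Hoang, 13 for Ekwueme — Ekwueme by 13–0.
Park vs Yilmaz: 5 to 8, Yilmaz.
Park vs Ekwueme: 2 to 11, Ekwueme.
Yilmaz vs Ekwueme: Yilmaz is ranked higher on 0 ballots, Ekwueme on 13. Ekwueme wins 13–0.
Ekwueme wins every pairwise contest, so Ekwueme is the Condorcet winner.

Ekwueme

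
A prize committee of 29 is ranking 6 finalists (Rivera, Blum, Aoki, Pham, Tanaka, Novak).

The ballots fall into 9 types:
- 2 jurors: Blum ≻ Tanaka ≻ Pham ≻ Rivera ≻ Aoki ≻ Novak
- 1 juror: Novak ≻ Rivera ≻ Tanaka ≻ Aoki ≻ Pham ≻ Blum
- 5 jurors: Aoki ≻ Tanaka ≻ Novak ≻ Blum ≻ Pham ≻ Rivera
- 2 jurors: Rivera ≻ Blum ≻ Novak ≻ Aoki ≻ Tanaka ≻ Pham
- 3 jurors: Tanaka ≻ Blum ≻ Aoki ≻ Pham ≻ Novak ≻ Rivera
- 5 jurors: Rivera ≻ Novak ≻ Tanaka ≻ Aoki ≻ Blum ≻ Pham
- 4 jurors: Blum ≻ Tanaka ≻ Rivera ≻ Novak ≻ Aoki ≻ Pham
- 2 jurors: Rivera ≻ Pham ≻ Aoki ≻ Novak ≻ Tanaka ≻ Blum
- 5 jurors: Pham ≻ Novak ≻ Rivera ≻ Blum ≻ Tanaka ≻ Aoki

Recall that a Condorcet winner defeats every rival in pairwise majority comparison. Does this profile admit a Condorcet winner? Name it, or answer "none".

Check each pair by majority over 29 ballots:
Rivera vs Blum: Rivera wins 15–14.
Rivera vs Aoki: Rivera wins 21–8.
Rivera–Pham: Pham 15–14.
Rivera–Tanaka: Rivera 15–14.
Rivera vs Novak: Rivera wins 15–14.
Blum vs Aoki: Blum wins 16–13.
Blum vs Pham: Blum wins 21–8.
Blum vs Tanaka: Tanaka wins 16–13.
Blum–Novak: Novak 18–11.
Aoki vs Pham: Aoki, 20–9.
Aoki vs Tanaka: Tanaka wins 20–9.
Aoki vs Novak: Novak wins 17–12.
Pham vs Tanaka: Tanaka, 22–7.
Pham vs Novak: Novak, 17–12.
Tanaka–Novak: Novak 15–14.
No nominee is unbeaten: Rivera loses to Pham; Blum loses to Rivera; Aoki loses to Rivera; Pham loses to Blum; Tanaka loses to Rivera; Novak loses to Rivera. In particular Rivera > Blum > Pham > Rivera is a majority cycle — no Condorcet winner exists.

none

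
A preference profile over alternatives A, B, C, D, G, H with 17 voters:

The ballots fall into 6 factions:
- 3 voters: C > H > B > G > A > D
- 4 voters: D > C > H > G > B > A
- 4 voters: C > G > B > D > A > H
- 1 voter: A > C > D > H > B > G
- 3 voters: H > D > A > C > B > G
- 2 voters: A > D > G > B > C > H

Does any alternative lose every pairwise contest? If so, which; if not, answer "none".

Pairwise majorities:
A vs B: B, 11–6.
A–C: C 11–6.
A vs D: 6 to 11, D.
A vs G: G wins 11–6.
A vs H: A preferred on 4+1+2 = 7 ballots; H wins 10–7.
B vs C: 2 for B, 15 for C — C by 15–2.
B vs D: 3+4 = 7 for B, 10 for D — D by 10–7.
B vs G: B preferred on 3+1+3 = 7 ballots; G wins 10–7.
B vs H: H wins 11–6.
C vs D: 8 to 9, D.
C vs G: 3+4+4+1+3 = 15 for C, 2 for G — C by 15–2.
C vs H: C, 14–3.
D vs G: 10 to 7, D.
D vs H: 11 to 6, D.
G vs H: H, 11–6.
Only A has no wins; A is the Condorcet loser.

A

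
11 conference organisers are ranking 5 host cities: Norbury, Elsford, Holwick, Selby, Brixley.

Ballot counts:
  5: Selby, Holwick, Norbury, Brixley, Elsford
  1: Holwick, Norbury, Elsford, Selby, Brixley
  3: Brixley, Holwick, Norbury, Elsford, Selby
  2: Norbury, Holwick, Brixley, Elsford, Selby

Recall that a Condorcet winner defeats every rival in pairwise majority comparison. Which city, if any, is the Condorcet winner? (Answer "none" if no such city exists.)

Pairwise majorities:
Norbury vs Elsford: Norbury is ranked higher on 5+1+3+2 = 11 ballots, Elsford on 0. Norbury wins 11–0.
Norbury vs Holwick: Norbury is ranked higher on 2 ballots, Holwick on 9. Holwick wins 9–2.
Norbury–Selby: Norbury 6–5.
Norbury vs Brixley: Norbury wins 8–3.
Elsford–Holwick: Holwick 11–0.
Elsford–Selby: Elsford 6–5.
Elsford vs Brixley: Elsford is ranked higher on 1 ballot, Brixley on 10. Brixley wins 10–1.
Holwick vs Selby: Holwick is ranked higher on 1+3+2 = 6 ballots, Selby on 5. Holwick wins 6–5.
Holwick–Brixley: Holwick 8–3.
Selby–Brixley: Selby 6–5.
Holwick beats each of Norbury, Elsford, Selby, Brixley — Holwick is the Condorcet winner.

Holwick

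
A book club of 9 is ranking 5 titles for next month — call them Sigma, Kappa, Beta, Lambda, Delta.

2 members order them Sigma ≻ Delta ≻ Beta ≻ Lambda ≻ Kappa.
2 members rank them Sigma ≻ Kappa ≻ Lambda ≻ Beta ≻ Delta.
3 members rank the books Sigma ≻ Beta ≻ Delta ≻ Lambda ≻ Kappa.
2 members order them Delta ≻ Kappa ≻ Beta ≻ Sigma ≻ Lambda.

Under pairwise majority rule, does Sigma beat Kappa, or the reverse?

Sigma

Ballots ranking Sigma above Kappa: 2 + 2 + 3 = 7.
Ballots ranking Kappa above Sigma: 9 − 7 = 2.
Sigma wins the head-to-head 7–2.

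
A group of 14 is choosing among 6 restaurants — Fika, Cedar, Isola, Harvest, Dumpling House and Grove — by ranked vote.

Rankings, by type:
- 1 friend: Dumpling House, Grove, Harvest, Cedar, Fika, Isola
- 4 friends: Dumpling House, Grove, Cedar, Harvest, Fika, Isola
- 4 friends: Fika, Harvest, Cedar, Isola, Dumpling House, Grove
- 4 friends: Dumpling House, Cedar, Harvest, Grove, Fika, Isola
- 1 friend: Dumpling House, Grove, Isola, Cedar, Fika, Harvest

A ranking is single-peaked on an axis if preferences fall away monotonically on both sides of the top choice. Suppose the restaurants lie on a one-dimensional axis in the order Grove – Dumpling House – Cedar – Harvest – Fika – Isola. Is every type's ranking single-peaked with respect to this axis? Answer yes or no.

no

Axis positions: Grove=1, Dumpling House=2, Cedar=3, Harvest=4, Fika=5, Isola=6.
Type 1: ranking walks positions 2-1-4-3-5-6; Harvest is ranked above Cedar even though Cedar lies between Harvest and the peak Dumpling House on the axis — preferences dip and rise again. Not single-peaked.
Type 2 (peak Dumpling House at position 2): ranking walks positions 2-1-3-4-5-6, expanding outward from the peak — single-peaked.
Type 3 (peak Fika at position 5): ranking walks positions 5-4-3-6-2-1, expanding outward from the peak — single-peaked.
Type 4 (peak Dumpling House at position 2): ranking walks positions 2-3-4-1-5-6, expanding outward from the peak — single-peaked.
Type 5: ranking walks positions 2-1-6-3-5-4; Isola is ranked above Cedar even though Cedar lies between Isola and the peak Dumpling House on the axis — preferences dip and rise again. Not single-peaked.
Type 1 violates single-peakedness, so the profile is not single-peaked on this axis.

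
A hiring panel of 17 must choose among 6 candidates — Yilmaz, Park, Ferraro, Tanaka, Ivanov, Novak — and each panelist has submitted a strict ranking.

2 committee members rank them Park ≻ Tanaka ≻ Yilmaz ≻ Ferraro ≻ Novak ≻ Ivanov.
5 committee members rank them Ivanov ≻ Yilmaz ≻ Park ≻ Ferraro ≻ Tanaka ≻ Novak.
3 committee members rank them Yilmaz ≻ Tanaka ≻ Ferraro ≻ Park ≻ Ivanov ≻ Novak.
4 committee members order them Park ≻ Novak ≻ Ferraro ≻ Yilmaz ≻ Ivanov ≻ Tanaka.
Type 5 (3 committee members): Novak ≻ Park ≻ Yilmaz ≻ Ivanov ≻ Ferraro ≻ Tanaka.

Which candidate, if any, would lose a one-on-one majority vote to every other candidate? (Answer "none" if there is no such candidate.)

Head-to-head results (17 committee members):
Yilmaz vs Park: Yilmaz preferred on 5+3 = 8 ballots; Park wins 9–8.
Yilmaz vs Ferraro: Yilmaz is ranked higher on 2+5+3+3 = 13 ballots, Ferraro on 4. Yilmaz wins 13–4.
Yilmaz vs Tanaka: 5+3+4+3 = 15 for Yilmaz, 2 for Tanaka — Yilmaz by 15–2.
Yilmaz vs Ivanov: Yilmaz, 12–5.
Yilmaz–Novak: Yilmaz 10–7.
Park vs Ferraro: 2+5+4+3 = 14 for Park, 3 for Ferraro — Park by 14–3.
Park vs Tanaka: Park wins 14–3.
Park vs Ivanov: 12 to 5, Park.
Park vs Novak: 2+5+3+4 = 14 for Park, 3 for Novak — Park by 14–3.
Ferraro vs Tanaka: Ferraro wins 12–5.
Ferraro vs Ivanov: 2+3+4 = 9 for Ferraro, 8 for Ivanov — Ferraro by 9–8.
Ferraro vs Novak: 2+5+3 = 10 for Ferraro, 7 for Novak — Ferraro by 10–7.
Tanaka vs Ivanov: 5 to 12, Ivanov.
Tanaka vs Novak: Tanaka is ranked higher on 2+5+3 = 10 ballots, Novak on 7. Tanaka wins 10–7.
Ivanov vs Novak: Novak, 9–8.
No candidate is winless: Yilmaz beats Ferraro; Park beats Yilmaz; Ferraro beats Tanaka; Tanaka beats Novak; Ivanov beats Tanaka; Novak beats Ivanov. There is no Condorcet loser.

none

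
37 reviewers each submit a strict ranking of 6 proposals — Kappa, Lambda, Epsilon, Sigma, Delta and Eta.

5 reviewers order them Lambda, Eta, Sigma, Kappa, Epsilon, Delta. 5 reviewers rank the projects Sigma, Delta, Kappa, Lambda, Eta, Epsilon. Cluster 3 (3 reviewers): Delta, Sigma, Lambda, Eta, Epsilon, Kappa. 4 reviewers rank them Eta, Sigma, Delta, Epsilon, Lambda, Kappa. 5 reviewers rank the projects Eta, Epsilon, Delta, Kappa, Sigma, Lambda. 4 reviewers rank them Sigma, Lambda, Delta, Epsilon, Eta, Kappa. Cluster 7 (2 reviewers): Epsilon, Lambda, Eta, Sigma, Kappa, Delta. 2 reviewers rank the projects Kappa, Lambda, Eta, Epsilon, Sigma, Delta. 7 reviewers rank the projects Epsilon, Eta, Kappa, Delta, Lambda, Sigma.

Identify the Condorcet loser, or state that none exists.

none

Head-to-head results (37 reviewers):
Kappa vs Lambda: 19 to 18, Kappa.
Kappa–Epsilon: Epsilon 25–12.
Kappa vs Sigma: Kappa preferred on 5+2+7 = 14 ballots; Sigma wins 23–14.
Kappa vs Delta: 5+2+2+7 = 16 for Kappa, 21 for Delta — Delta by 21–16.
Kappa vs Eta: 5+2 = 7 for Kappa, 30 for Eta — Eta by 30–7.
Lambda vs Epsilon: Lambda is ranked higher on 5+5+3+4+2 = 19 ballots, Epsilon on 18. Lambda wins 19–18.
Lambda vs Sigma: Sigma wins 21–16.
Lambda vs Delta: 5+4+2+2 = 13 for Lambda, 24 for Delta — Delta by 24–13.
Lambda–Eta: Lambda 21–16.
Epsilon vs Sigma: Epsilon preferred on 5+2+2+7 = 16 ballots; Sigma wins 21–16.
Epsilon vs Delta: Epsilon preferred on 5+5+2+2+7 = 21 ballots; Epsilon wins 21–16.
Epsilon vs Eta: Epsilon is ranked higher on 4+2+7 = 13 ballots, Eta on 24. Eta wins 24–13.
Sigma vs Delta: 5+5+4+4+2+2 = 22 for Sigma, 15 for Delta — Sigma by 22–15.
Sigma vs Eta: Sigma preferred on 5+3+4 = 12 ballots; Eta wins 25–12.
Delta–Eta: Eta 25–12.
No project is winless: Kappa beats Lambda; Lambda beats Epsilon; Epsilon beats Kappa; Sigma beats Kappa; Delta beats Kappa; Eta beats Kappa. There is no Condorcet loser.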